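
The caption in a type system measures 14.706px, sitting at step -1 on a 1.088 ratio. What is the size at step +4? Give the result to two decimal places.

Moving from step -1 to step +4 is 5 steps up, so multiply by r⁵.
14.706 × 1.088⁵ = 14.706 × 1.52456 ≈ 22.420

22.42px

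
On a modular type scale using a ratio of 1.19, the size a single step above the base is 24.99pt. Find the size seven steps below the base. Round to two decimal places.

6.21pt

Moving from step +1 to step -7 is 8 steps down, so divide by r⁸.
24.99 ÷ 1.19⁸ = 24.99 ÷ 4.02139 ≈ 6.214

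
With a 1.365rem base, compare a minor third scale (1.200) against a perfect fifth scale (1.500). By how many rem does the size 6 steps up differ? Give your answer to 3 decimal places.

Minor third: 1.365 × 1.200⁶ = 4.07587rem
Perfect fifth: 1.365 × 1.500⁶ = 15.54820rem
Difference: 15.54820 − 4.07587 = 11.47233rem

11.472rem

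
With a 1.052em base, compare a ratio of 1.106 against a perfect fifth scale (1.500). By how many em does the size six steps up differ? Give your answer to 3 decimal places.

10.057em

At 1.106: 1.052 × 1.106⁶ = 1.92551em
Perfect fifth: 1.052 × 1.500⁶ = 11.98294em
Difference: 11.98294 − 1.92551 = 10.05743em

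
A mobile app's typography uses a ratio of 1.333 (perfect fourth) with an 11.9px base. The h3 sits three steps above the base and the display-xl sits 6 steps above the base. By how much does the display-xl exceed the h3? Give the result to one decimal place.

38.6px

Step 3: 11.9 × 1.333³ = 28.186px
Step 6: 11.9 × 1.333⁶ = 66.762px
Difference: 66.762 − 28.186 = 38.576px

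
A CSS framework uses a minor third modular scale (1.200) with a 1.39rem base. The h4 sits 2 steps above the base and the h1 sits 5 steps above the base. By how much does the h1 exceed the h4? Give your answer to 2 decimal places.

1.46rem

Step 2: 1.39 × 1.200² = 2.0016rem
Step 5: 1.39 × 1.200⁵ = 3.4588rem
Difference: 3.4588 − 2.0016 = 1.4572rem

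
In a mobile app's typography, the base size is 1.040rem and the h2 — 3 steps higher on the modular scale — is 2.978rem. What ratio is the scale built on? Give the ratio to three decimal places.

1.420

r³ = 2.978 / 1.040, so r = (2.978/1.040)^(1/3).
r = 2.8635^(1/3) ≈ 1.4200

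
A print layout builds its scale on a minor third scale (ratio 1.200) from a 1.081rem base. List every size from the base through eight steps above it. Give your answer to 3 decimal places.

Step 0: 1.081rem
Step 1: 1.081 × 1.200 = 1.297
Step 2: 1.081 × 1.200² = 1.557
Step 3: 1.081 × 1.200³ = 1.868
Step 4: 1.081 × 1.200⁴ = 2.242
Step 5: 1.081 × 1.200⁵ = 2.690
Step 6: 1.081 × 1.200⁶ = 3.228
Step 7: 1.081 × 1.200⁷ = 3.873
Step 8: 1.081 × 1.200⁸ = 4.648

1.081rem, 1.297rem, 1.557rem, 1.868rem, 2.242rem, 2.690rem, 3.228rem, 3.873rem, 4.648rem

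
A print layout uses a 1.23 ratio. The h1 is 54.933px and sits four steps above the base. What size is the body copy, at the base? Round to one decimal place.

The gap is 0 − (4) = -4 steps, so the factor is 1.23^-4.
54.933 ÷ 1.23⁴ = 54.933 ÷ 2.28887 ≈ 24.000

24.0px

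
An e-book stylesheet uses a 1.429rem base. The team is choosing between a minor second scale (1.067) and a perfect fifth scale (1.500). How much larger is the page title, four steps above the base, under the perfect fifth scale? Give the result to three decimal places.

Minor second: 1.429 × 1.067⁴ = 1.85221rem
Perfect fifth: 1.429 × 1.500⁴ = 7.23431rem
Difference: 7.23431 − 1.85221 = 5.38210rem

5.382rem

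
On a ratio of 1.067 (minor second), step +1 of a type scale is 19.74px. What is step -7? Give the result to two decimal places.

11.75px

19.74 ÷ 1.067⁸ = 19.74 ÷ 1.68002 ≈ 11.750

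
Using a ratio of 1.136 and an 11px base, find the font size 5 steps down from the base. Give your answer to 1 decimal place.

11.0 ÷ 1.136⁵ = 11.0 ÷ 1.89187 ≈ 5.81

5.8px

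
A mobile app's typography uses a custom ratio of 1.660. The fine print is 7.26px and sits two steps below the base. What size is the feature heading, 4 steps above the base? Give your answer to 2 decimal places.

7.26 × 1.660⁶ = 7.26 × 20.92418 ≈ 151.910

151.91px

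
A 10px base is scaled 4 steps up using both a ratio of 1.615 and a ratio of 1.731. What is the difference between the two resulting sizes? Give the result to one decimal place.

At 1.615: 10.0 × 1.615⁴ = 68.028px
At 1.731: 10.0 × 1.731⁴ = 89.782px
Difference: 89.782 − 68.028 = 21.754px

21.8px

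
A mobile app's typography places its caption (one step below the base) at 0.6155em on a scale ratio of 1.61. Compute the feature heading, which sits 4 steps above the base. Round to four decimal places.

6.6582em

0.6155 × 1.61⁵ = 0.6155 × 10.81756 ≈ 6.6582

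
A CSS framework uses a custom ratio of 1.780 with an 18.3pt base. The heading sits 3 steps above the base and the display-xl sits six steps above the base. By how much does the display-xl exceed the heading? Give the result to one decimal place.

Step 3: 18.3 × 1.780³ = 103.207pt
Step 6: 18.3 × 1.780⁶ = 582.064pt
Difference: 582.064 − 103.207 = 478.857pt

478.9pt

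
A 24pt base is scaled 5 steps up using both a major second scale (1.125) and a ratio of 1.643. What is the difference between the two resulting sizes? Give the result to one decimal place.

244.1pt

Major second: 24.0 × 1.125⁵ = 43.249pt
At 1.643: 24.0 × 1.643⁵ = 287.342pt
Difference: 287.342 − 43.249 = 244.093pt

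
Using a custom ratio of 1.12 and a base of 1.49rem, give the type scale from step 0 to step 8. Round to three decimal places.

Step 0: 1.49rem
Step 1: 1.49 × 1.12 = 1.669
Step 2: 1.49 × 1.12² = 1.869
Step 3: 1.49 × 1.12³ = 2.093
Step 4: 1.49 × 1.12⁴ = 2.345
Step 5: 1.49 × 1.12⁵ = 2.626
Step 6: 1.49 × 1.12⁶ = 2.941
Step 7: 1.49 × 1.12⁷ = 3.294
Step 8: 1.49 × 1.12⁸ = 3.689

1.490rem, 1.669rem, 1.869rem, 2.093rem, 2.345rem, 2.626rem, 2.941rem, 3.294rem, 3.689rem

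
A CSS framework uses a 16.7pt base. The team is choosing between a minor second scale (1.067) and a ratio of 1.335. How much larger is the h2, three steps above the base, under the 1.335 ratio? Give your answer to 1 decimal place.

Minor second: 16.7 × 1.067³ = 20.287pt
At 1.335: 16.7 × 1.335³ = 39.734pt
Difference: 39.734 − 20.287 = 19.447pt

19.4pt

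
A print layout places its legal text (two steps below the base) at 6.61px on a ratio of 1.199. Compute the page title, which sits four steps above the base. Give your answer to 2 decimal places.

19.64px

6.61 × 1.199⁶ = 6.61 × 2.97109 ≈ 19.639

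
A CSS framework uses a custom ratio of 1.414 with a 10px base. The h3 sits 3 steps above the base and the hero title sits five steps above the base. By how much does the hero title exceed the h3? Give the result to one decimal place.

28.3px

Step 3: 10.0 × 1.414³ = 28.271px
Step 5: 10.0 × 1.414⁵ = 56.526px
Difference: 56.526 − 28.271 = 28.255px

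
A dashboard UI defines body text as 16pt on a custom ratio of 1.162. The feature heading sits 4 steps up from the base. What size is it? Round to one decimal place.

29.2pt

16.0 × 1.162⁴ = 16.0 × 1.82316 ≈ 29.17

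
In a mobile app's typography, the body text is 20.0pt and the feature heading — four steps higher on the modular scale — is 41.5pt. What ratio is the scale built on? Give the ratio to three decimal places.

r⁴ = 41.5 / 20.0, so r = (41.5/20.0)^(1/4).
r = 2.0750^(1/4) ≈ 1.2002

1.200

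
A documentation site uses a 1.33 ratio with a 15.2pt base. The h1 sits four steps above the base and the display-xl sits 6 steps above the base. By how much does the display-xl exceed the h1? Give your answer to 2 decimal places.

36.57pt

Step 4: 15.2 × 1.33⁴ = 47.5609pt
Step 6: 15.2 × 1.33⁶ = 84.1305pt
Difference: 84.1305 − 47.5609 = 36.5696pt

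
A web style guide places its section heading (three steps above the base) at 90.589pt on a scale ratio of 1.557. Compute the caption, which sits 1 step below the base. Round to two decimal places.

15.41pt

90.589 ÷ 1.557⁴ = 90.589 ÷ 5.87698 ≈ 15.414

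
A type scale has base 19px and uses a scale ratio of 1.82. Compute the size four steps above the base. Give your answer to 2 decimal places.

208.47px

A modular type scale is a geometric sequence: sizeₙ = base × rⁿ.
19.0 × 1.82⁴ = 19.0 × 10.97199 ≈ 208.47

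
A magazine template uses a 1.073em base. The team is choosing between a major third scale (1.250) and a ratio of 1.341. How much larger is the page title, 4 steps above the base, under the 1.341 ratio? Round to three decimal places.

Major third: 1.073 × 1.250⁴ = 2.61963em
At 1.341: 1.073 × 1.341⁴ = 3.46988em
Difference: 3.46988 − 2.61963 = 0.85025em

0.850em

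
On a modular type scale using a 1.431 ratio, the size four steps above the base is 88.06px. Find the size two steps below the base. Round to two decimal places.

88.06 ÷ 1.431⁶ = 88.06 ÷ 8.58693 ≈ 10.255

10.26px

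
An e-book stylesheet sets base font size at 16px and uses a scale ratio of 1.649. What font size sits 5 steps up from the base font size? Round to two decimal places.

Each step on a modular scale multiplies by the ratio, so the size n steps from the base is base × ratioⁿ.
16.0 × 1.649⁵ = 16.0 × 12.19280 ≈ 195.08

195.08px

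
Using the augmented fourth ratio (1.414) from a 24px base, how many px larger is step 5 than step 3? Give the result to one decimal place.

67.8px

Step 3: 24.0 × 1.414³ = 67.852px
Step 5: 24.0 × 1.414⁵ = 135.662px
Difference: 135.662 − 67.852 = 67.810px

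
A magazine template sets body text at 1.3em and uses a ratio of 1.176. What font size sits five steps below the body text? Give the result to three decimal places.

0.578em

A modular type scale is a geometric sequence: sizeₙ = base × rⁿ.
1.3 ÷ 1.176⁵ = 1.3 ÷ 2.24924 ≈ 0.578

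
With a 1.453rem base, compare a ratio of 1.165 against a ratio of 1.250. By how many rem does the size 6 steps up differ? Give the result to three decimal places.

1.910rem

At 1.165: 1.453 × 1.165⁶ = 3.63263rem
At 1.250: 1.453 × 1.250⁶ = 5.54276rem
Difference: 5.54276 − 3.63263 = 1.91013rem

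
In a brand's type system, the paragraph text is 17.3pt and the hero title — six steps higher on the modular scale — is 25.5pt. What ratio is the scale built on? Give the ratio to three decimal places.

1.067

r⁶ = 25.5 / 17.3, so r = (25.5/17.3)^(1/6).
r = 1.4740^(1/6) ≈ 1.0668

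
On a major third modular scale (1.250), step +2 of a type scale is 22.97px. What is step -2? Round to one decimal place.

22.97 ÷ 1.250⁴ = 22.97 ÷ 2.44141 ≈ 9.409

9.4px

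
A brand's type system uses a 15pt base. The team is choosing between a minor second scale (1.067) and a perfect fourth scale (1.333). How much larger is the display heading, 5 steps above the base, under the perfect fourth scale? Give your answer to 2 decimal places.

42.39pt

Minor second: 15.0 × 1.067⁵ = 20.7450pt
Perfect fourth: 15.0 × 1.333⁵ = 63.1309pt
Difference: 63.1309 − 20.7450 = 42.3859pt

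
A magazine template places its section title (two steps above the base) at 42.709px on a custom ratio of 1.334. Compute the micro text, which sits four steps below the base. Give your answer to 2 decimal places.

7.58px

42.709 ÷ 1.334⁶ = 42.709 ÷ 5.63553 ≈ 7.579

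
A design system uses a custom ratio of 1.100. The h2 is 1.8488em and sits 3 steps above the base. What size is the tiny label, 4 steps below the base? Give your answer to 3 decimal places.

0.949em

The gap is -4 − (3) = -7 steps, so the factor is 1.100^-7.
1.8488 ÷ 1.100⁷ = 1.8488 ÷ 1.94872 ≈ 0.949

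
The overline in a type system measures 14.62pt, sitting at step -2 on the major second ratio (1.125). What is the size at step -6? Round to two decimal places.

14.62 ÷ 1.125⁴ = 14.62 ÷ 1.60181 ≈ 9.127

9.13pt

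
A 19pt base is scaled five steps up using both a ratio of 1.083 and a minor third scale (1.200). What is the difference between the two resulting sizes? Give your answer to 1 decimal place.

19.0pt

At 1.083: 19.0 × 1.083⁵ = 28.307pt
Minor third: 19.0 × 1.200⁵ = 47.278pt
Difference: 47.278 − 28.307 = 18.971pt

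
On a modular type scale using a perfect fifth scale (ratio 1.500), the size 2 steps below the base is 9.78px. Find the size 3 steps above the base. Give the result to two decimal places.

Moving from step -2 to step +3 is 5 steps up, so multiply by r⁵.
9.78 × 1.500⁵ = 9.78 × 7.59375 ≈ 74.267

74.27px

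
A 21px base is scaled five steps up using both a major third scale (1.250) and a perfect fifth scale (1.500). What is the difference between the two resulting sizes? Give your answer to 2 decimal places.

Major third: 21.0 × 1.250⁵ = 64.0869px
Perfect fifth: 21.0 × 1.500⁵ = 159.4688px
Difference: 159.4688 − 64.0869 = 95.3819px

95.38px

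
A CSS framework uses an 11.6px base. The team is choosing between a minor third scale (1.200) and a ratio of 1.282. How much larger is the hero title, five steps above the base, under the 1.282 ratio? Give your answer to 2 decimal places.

Minor third: 11.6 × 1.200⁵ = 28.8645px
At 1.282: 11.6 × 1.282⁵ = 40.1697px
Difference: 40.1697 − 28.8645 = 11.3052px

11.31px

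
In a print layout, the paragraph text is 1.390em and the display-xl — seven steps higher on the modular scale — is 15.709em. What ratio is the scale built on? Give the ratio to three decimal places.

r⁷ = 15.709 / 1.390, so r = (15.709/1.390)^(1/7).
r = 11.3014^(1/7) ≈ 1.4140

1.414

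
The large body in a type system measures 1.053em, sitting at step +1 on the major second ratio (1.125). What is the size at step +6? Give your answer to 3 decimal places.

1.898em

1.053 × 1.125⁵ = 1.053 × 1.80203 ≈ 1.898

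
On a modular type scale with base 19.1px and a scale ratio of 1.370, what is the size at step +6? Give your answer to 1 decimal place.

126.3px

Each step on a modular scale multiplies by the ratio, so the size n steps from the base is base × ratioⁿ.
19.1 × 1.370⁶ = 19.1 × 6.61186 ≈ 126.29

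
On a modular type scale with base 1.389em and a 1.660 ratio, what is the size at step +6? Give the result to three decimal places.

29.064em

1.389 × 1.660⁶ = 1.389 × 20.92418 ≈ 29.064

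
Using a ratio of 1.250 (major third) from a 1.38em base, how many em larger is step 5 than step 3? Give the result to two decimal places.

Step 3: 1.38 × 1.250³ = 2.6953em
Step 5: 1.38 × 1.250⁵ = 4.2114em
Difference: 4.2114 − 2.6953 = 1.5161em

1.52em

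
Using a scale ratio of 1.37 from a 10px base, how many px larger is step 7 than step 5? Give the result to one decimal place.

Step 5: 10.0 × 1.37⁵ = 48.262px
Step 7: 10.0 × 1.37⁷ = 90.582px
Difference: 90.582 − 48.262 = 42.320px

42.3px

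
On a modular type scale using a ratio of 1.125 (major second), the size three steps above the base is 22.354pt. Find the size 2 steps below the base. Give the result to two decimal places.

22.354 ÷ 1.125⁵ = 22.354 ÷ 1.80203 ≈ 12.405

12.40pt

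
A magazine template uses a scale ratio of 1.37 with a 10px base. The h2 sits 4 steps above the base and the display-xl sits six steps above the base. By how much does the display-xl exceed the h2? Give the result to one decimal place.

Step 4: 10.0 × 1.37⁴ = 35.228px
Step 6: 10.0 × 1.37⁶ = 66.119px
Difference: 66.119 − 35.228 = 30.891px

30.9px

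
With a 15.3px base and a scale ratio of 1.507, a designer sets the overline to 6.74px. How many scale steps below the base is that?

2

1.507ⁿ = 15.3 / 6.74 = 2.2700
n = ln(2.2700) / ln(1.507) = 0.8198 / 0.4101 ≈ 2.00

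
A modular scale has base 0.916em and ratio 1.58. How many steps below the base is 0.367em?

2

1.58ⁿ = 0.916 / 0.367 = 2.4959
n = ln(2.4959) / ln(1.58) = 0.9147 / 0.4574 ≈ 2.00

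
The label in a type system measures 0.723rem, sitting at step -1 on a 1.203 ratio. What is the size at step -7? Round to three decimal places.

Moving from step -1 to step -7 is 6 steps down, so divide by r⁶.
0.723 ÷ 1.203⁶ = 0.723 ÷ 3.03105 ≈ 0.239

0.239rem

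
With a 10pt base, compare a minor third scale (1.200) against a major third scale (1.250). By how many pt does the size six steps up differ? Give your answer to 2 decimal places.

Minor third: 10.0 × 1.200⁶ = 29.8598pt
Major third: 10.0 × 1.250⁶ = 38.1470pt
Difference: 38.1470 − 29.8598 = 8.2872pt

8.29pt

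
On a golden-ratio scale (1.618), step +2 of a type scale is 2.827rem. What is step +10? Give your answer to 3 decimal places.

132.787rem

2.827 × 1.618⁸ = 2.827 × 46.97082 ≈ 132.787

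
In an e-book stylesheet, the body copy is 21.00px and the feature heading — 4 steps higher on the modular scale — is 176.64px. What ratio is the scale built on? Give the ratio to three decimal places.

r⁴ = 176.64 / 21.00, so r = (176.64/21.00)^(1/4).
r = 8.4114^(1/4) ≈ 1.7030

1.703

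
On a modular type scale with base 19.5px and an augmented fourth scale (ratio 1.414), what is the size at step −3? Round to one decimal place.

A modular type scale is a geometric sequence: sizeₙ = base × rⁿ.
19.5 ÷ 1.414³ = 19.5 ÷ 2.82715 ≈ 6.90

6.9px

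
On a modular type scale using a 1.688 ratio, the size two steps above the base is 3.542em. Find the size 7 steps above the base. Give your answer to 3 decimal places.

48.541em

3.542 × 1.688⁵ = 3.542 × 13.70447 ≈ 48.541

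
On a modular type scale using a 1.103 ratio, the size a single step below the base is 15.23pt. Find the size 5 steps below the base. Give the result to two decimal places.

15.23 ÷ 1.103⁴ = 15.23 ÷ 1.48014 ≈ 10.290

10.29pt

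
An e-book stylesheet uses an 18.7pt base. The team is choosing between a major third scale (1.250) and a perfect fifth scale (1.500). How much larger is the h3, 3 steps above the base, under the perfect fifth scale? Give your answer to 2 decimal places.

Major third: 18.7 × 1.250³ = 36.5234pt
Perfect fifth: 18.7 × 1.500³ = 63.1125pt
Difference: 63.1125 − 36.5234 = 26.5891pt

26.59pt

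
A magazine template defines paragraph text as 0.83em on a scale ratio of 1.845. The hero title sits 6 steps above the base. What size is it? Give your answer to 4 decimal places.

Every step multiplies by the scale ratio.
0.83 × 1.845⁶ = 0.83 × 39.44375 ≈ 32.7383

32.7383em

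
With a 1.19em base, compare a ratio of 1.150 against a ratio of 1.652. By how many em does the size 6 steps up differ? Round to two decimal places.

At 1.150: 1.19 × 1.150⁶ = 2.7525em
At 1.652: 1.19 × 1.652⁶ = 24.1884em
Difference: 24.1884 − 2.7525 = 21.4359em

21.44em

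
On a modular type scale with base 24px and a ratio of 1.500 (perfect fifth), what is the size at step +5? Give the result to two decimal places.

182.25px

24.0 × 1.500⁵ = 24.0 × 7.59375 ≈ 182.25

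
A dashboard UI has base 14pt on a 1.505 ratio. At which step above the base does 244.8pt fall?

1.505ⁿ = 244.8 / 14 = 17.4857
n = ln(17.4857) / ln(1.505) = 2.8614 / 0.4088 ≈ 7.00

7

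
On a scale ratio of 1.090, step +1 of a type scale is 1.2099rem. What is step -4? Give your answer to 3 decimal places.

0.786rem

Moving from step +1 to step -4 is 5 steps down, so divide by r⁵.
1.2099 ÷ 1.090⁵ = 1.2099 ÷ 1.53862 ≈ 0.786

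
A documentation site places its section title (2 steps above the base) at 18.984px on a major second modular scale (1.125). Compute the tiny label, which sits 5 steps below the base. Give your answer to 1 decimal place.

18.984 ÷ 1.125⁷ = 18.984 ÷ 2.28070 ≈ 8.324

8.3px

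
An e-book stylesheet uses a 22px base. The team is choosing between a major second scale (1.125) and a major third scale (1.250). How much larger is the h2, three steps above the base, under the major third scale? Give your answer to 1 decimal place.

Major second: 22.0 × 1.125³ = 31.324px
Major third: 22.0 × 1.250³ = 42.969px
Difference: 42.969 − 31.324 = 11.645px

11.6px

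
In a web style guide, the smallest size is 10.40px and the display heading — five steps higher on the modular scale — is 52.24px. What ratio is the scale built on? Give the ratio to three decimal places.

1.381

r⁵ = 52.24 / 10.40, so r = (52.24/10.40)^(1/5).
r = 5.0231^(1/5) ≈ 1.3810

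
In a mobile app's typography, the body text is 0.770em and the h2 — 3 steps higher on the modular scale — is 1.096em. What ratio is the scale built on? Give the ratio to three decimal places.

The ratio satisfies 0.770 × r³ = 1.096, so r = (1.096 / 0.770)^(1/3).
r = 1.4234^(1/3) ≈ 1.1249

1.125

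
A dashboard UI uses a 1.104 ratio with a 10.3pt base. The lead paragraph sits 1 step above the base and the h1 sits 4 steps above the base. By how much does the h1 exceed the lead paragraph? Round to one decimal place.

Step 1: 10.3 × 1.104 = 11.371pt
Step 4: 10.3 × 1.104⁴ = 15.301pt
Difference: 15.301 − 11.371 = 3.930pt

3.9pt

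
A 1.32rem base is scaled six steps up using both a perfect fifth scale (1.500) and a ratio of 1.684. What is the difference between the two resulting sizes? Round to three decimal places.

Perfect fifth: 1.32 × 1.500⁶ = 15.03563rem
At 1.684: 1.32 × 1.684⁶ = 30.10416rem
Difference: 30.10416 − 15.03563 = 15.06853rem

15.069rem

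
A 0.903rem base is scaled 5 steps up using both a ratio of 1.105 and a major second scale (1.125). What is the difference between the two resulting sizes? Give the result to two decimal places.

0.14rem

At 1.105: 0.903 × 1.105⁵ = 1.4876rem
Major second: 0.903 × 1.125⁵ = 1.6272rem
Difference: 1.6272 − 1.4876 = 0.1396rem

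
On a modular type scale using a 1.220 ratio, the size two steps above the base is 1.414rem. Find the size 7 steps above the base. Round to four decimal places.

1.414 × 1.220⁵ = 1.414 × 2.70271 ≈ 3.8216

3.8216rem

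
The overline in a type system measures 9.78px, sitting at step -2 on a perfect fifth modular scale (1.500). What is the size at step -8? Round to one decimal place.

0.9px

Moving from step -2 to step -8 is 6 steps down, so divide by r⁶.
9.78 ÷ 1.500⁶ = 9.78 ÷ 11.39062 ≈ 0.859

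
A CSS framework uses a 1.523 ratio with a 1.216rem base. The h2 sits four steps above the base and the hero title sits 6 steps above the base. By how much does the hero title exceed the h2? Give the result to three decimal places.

8.633rem

Step 4: 1.216 × 1.523⁴ = 6.54234rem
Step 6: 1.216 × 1.523⁶ = 15.17515rem
Difference: 15.17515 − 6.54234 = 8.63281rem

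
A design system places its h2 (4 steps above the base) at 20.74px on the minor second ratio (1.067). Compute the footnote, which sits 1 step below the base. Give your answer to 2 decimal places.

15.00px

20.74 ÷ 1.067⁵ = 20.74 ÷ 1.38300 ≈ 14.996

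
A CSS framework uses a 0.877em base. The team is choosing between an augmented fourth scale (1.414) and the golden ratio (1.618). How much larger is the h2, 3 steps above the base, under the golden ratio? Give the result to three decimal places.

Augmented fourth: 0.877 × 1.414³ = 2.47941em
Golden ratio: 0.877 × 1.618³ = 3.71480em
Difference: 3.71480 − 2.47941 = 1.23539em

1.235em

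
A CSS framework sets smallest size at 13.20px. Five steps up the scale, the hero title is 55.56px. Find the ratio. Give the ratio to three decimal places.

r⁵ = 55.56 / 13.20, so r = (55.56/13.20)^(1/5).
r = 4.2091^(1/5) ≈ 1.3330

1.333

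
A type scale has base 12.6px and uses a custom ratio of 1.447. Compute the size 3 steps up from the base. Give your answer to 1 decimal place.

38.2px

A modular type scale is a geometric sequence: sizeₙ = base × rⁿ.
12.6 × 1.447³ = 12.6 × 3.02974 ≈ 38.17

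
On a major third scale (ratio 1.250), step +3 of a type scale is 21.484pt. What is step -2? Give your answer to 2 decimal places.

The gap is -2 − (3) = -5 steps, so the factor is 1.250^-5.
21.484 ÷ 1.250⁵ = 21.484 ÷ 3.05176 ≈ 7.040

7.04pt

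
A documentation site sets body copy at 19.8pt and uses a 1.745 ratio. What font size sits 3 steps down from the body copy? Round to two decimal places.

3.73pt

19.8 ÷ 1.745³ = 19.8 ÷ 5.31357 ≈ 3.73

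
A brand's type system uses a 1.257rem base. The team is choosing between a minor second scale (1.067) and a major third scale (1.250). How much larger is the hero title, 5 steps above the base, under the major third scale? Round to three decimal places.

Minor second: 1.257 × 1.067⁵ = 1.73843rem
Major third: 1.257 × 1.250⁵ = 3.83606rem
Difference: 3.83606 − 1.73843 = 2.09763rem

2.098rem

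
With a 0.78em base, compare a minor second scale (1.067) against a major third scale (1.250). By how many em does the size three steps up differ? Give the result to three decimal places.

0.576em

Minor second: 0.78 × 1.067³ = 0.94752em
Major third: 0.78 × 1.250³ = 1.52344em
Difference: 1.52344 − 0.94752 = 0.57592em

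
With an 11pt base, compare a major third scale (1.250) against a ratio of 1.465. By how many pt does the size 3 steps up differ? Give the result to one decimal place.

13.1pt

Major third: 11.0 × 1.250³ = 21.484pt
At 1.465: 11.0 × 1.465³ = 34.586pt
Difference: 34.586 − 21.484 = 13.102pt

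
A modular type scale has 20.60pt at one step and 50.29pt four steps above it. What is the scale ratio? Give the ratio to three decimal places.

The ratio satisfies 20.60 × r⁴ = 50.29, so r = (50.29 / 20.60)^(1/4).
r = 2.4413^(1/4) ≈ 1.2500

1.250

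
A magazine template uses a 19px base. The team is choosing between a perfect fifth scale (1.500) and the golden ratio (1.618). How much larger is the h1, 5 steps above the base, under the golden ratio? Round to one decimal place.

66.4px

Perfect fifth: 19.0 × 1.500⁵ = 144.281px
Golden ratio: 19.0 × 1.618⁵ = 210.691px
Difference: 210.691 − 144.281 = 66.410px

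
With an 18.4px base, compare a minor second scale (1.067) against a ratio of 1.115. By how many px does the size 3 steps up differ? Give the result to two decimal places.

3.15px

Minor second: 18.4 × 1.067³ = 22.3517px
At 1.115: 18.4 × 1.115³ = 25.5060px
Difference: 25.5060 − 22.3517 = 3.1543px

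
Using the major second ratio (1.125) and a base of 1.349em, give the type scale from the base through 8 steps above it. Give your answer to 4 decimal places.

1.3490em, 1.5176em, 1.7073em, 1.9207em, 2.1608em, 2.4309em, 2.7348em, 3.0767em, 3.4612em

Step 0: 1.349em
Step 1: 1.349 × 1.125 = 1.5176
Step 2: 1.349 × 1.125² = 1.7073
Step 3: 1.349 × 1.125³ = 1.9207
Step 4: 1.349 × 1.125⁴ = 2.1608
Step 5: 1.349 × 1.125⁵ = 2.4309
Step 6: 1.349 × 1.125⁶ = 2.7348
Step 7: 1.349 × 1.125⁷ = 3.0767
Step 8: 1.349 × 1.125⁸ = 3.4612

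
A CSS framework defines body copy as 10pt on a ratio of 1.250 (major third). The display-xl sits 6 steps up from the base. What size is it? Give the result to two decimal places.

10.0 × 1.250⁶ = 10.0 × 3.81470 ≈ 38.15

38.15pt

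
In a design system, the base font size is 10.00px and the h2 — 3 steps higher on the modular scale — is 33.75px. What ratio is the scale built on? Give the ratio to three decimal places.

r³ = 33.75 / 10.00, so r = (33.75/10.00)^(1/3).
r = 3.3750^(1/3) ≈ 1.5000

1.500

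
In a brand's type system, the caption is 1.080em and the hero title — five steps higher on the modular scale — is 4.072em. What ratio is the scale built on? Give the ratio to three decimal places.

1.304

r⁵ = 4.072 / 1.080, so r = (4.072/1.080)^(1/5).
r = 3.7704^(1/5) ≈ 1.3040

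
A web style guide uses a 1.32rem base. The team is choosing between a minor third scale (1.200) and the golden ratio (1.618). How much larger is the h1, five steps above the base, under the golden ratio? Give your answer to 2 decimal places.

11.35rem

Minor third: 1.32 × 1.200⁵ = 3.2846rem
Golden ratio: 1.32 × 1.618⁵ = 14.6375rem
Difference: 14.6375 − 3.2846 = 11.3529rem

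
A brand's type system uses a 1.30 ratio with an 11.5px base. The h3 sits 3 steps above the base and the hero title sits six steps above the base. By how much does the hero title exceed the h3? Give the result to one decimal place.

30.2px

Step 3: 11.5 × 1.30³ = 25.265px
Step 6: 11.5 × 1.30⁶ = 55.508px
Difference: 55.508 − 25.265 = 30.243px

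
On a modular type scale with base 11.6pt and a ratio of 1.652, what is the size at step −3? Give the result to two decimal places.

2.57pt

11.6 ÷ 1.652³ = 11.6 ÷ 4.50848 ≈ 2.57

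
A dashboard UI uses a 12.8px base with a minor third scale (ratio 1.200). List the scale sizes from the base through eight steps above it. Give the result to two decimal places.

12.80px, 15.36px, 18.43px, 22.12px, 26.54px, 31.85px, 38.22px, 45.86px, 55.04px

Step 0: 12.8px
Step 1: 12.8 × 1.200 = 15.36
Step 2: 12.8 × 1.200² = 18.43
Step 3: 12.8 × 1.200³ = 22.12
Step 4: 12.8 × 1.200⁴ = 26.54
Step 5: 12.8 × 1.200⁵ = 31.85
Step 6: 12.8 × 1.200⁶ = 38.22
Step 7: 12.8 × 1.200⁷ = 45.86
Step 8: 12.8 × 1.200⁸ = 55.04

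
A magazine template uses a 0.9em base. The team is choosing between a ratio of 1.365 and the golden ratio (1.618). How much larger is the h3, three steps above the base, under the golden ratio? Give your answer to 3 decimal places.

1.523em

At 1.365: 0.9 × 1.365³ = 2.28897em
Golden ratio: 0.9 × 1.618³ = 3.81222em
Difference: 3.81222 − 2.28897 = 1.52325em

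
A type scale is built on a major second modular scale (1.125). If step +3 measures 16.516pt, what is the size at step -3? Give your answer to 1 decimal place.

8.1pt

16.516 ÷ 1.125⁶ = 16.516 ÷ 2.02729 ≈ 8.147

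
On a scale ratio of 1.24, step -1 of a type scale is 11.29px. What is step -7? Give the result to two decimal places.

3.11px

The gap is -7 − (-1) = -6 steps, so the factor is 1.24^-6.
11.29 ÷ 1.24⁶ = 11.29 ÷ 3.63522 ≈ 3.106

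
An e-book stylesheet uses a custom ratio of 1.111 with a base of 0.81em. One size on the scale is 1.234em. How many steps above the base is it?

1.111ⁿ = 1.234 / 0.81 = 1.5235
n = ln(1.5235) / ln(1.111) = 0.4210 / 0.1053 ≈ 4.00

4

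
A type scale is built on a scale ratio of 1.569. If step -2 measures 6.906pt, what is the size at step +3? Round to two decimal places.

65.67pt

The gap is 3 − (-2) = 5 steps, so the factor is 1.569^5.
6.906 × 1.569⁵ = 6.906 × 9.50856 ≈ 65.666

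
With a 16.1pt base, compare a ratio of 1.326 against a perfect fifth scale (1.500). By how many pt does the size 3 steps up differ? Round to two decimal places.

At 1.326: 16.1 × 1.326³ = 37.5367pt
Perfect fifth: 16.1 × 1.500³ = 54.3375pt
Difference: 54.3375 − 37.5367 = 16.8008pt

16.80pt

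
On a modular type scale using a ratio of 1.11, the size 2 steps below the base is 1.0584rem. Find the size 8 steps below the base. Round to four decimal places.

The gap is -8 − (-2) = -6 steps, so the factor is 1.11^-6.
1.0584 ÷ 1.11⁶ = 1.0584 ÷ 1.87041 ≈ 0.5659

0.5659rem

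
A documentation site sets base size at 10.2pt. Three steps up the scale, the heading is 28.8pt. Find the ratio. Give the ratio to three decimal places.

1.413

The ratio satisfies 10.2 × r³ = 28.8, so r = (28.8 / 10.2)^(1/3).
r = 2.8235^(1/3) ≈ 1.4134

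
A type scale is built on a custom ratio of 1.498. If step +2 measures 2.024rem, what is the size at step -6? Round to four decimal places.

2.024 ÷ 1.498⁸ = 2.024 ÷ 25.35680 ≈ 0.0798

0.0798rem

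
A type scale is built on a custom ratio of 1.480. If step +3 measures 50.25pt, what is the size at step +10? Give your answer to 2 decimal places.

781.57pt

The gap is 10 − (3) = 7 steps, so the factor is 1.480^7.
50.25 × 1.480⁷ = 50.25 × 15.55364 ≈ 781.570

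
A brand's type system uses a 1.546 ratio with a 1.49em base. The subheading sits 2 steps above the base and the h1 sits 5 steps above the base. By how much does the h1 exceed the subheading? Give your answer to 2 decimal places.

Step 2: 1.49 × 1.546² = 3.5613em
Step 5: 1.49 × 1.546⁵ = 13.1593em
Difference: 13.1593 − 3.5613 = 9.5980em

9.60em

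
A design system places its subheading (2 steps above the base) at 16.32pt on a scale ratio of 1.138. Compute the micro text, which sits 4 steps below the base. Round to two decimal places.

7.51pt

Moving from step +2 to step -4 is 6 steps down, so divide by r⁶.
16.32 ÷ 1.138⁶ = 16.32 ÷ 2.17197 ≈ 7.514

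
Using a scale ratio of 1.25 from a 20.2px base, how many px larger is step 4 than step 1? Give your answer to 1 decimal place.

24.1px

Step 1: 20.2 × 1.25 = 25.250px
Step 4: 20.2 × 1.25⁴ = 49.316px
Difference: 49.316 − 25.250 = 24.066px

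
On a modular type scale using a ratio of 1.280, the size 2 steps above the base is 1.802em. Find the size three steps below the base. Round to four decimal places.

0.5245em

1.802 ÷ 1.280⁵ = 1.802 ÷ 3.43597 ≈ 0.5245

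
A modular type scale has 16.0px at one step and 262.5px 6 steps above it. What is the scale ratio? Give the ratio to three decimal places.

1.594

The ratio satisfies 16.0 × r⁶ = 262.5, so r = (262.5 / 16.0)^(1/6).
r = 16.4062^(1/6) ≈ 1.5940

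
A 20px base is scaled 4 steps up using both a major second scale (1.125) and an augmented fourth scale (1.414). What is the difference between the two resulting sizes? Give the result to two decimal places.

Major second: 20.0 × 1.125⁴ = 32.0361px
Augmented fourth: 20.0 × 1.414⁴ = 79.9517px
Difference: 79.9517 − 32.0361 = 47.9156px

47.92px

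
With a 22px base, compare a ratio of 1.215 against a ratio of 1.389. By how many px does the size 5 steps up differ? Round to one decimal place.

At 1.215: 22.0 × 1.215⁵ = 58.251px
At 1.389: 22.0 × 1.389⁵ = 113.745px
Difference: 113.745 − 58.251 = 55.494px

55.5px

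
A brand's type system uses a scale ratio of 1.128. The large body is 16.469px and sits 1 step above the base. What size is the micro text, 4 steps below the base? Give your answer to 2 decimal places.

Moving from step +1 to step -4 is 5 steps down, so divide by r⁵.
16.469 ÷ 1.128⁵ = 16.469 ÷ 1.82619 ≈ 9.018

9.02px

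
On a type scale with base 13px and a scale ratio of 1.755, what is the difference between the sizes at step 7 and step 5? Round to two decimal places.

450.19px

Step 5: 13.0 × 1.755⁵ = 216.4357px
Step 7: 13.0 × 1.755⁷ = 666.6275px
Difference: 666.6275 − 216.4357 = 450.1918px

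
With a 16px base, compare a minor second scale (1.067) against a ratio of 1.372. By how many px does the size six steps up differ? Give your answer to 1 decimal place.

Minor second: 16.0 × 1.067⁶ = 23.611px
At 1.372: 16.0 × 1.372⁶ = 106.720px
Difference: 106.720 − 23.611 = 83.109px

83.1px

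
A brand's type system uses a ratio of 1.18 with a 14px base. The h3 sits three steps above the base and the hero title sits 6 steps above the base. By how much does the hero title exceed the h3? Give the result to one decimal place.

14.8px

Step 3: 14.0 × 1.18³ = 23.002px
Step 6: 14.0 × 1.18⁶ = 37.794px
Difference: 37.794 − 23.002 = 14.792px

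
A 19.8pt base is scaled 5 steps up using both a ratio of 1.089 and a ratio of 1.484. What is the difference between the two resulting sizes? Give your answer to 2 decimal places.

112.18pt

At 1.089: 19.8 × 1.089⁵ = 30.3253pt
At 1.484: 19.8 × 1.484⁵ = 142.5065pt
Difference: 142.5065 − 30.3253 = 112.1812pt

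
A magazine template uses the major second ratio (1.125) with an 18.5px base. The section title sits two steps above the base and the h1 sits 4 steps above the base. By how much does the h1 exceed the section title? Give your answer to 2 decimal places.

Step 2: 18.5 × 1.125² = 23.4141px
Step 4: 18.5 × 1.125⁴ = 29.6334px
Difference: 29.6334 − 23.4141 = 6.2193px

6.22px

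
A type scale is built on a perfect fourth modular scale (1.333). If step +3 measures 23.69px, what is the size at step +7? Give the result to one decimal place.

74.8px

23.69 × 1.333⁴ = 23.69 × 3.15733 ≈ 74.797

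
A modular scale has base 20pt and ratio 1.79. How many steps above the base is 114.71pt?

1.79ⁿ = 114.71 / 20 = 5.7355
n = ln(5.7355) / ln(1.79) = 1.7467 / 0.5822 ≈ 3.00

3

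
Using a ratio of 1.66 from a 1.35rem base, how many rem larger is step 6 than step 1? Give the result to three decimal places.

26.007rem

Step 1: 1.35 × 1.66 = 2.24100rem
Step 6: 1.35 × 1.66⁶ = 28.24765rem
Difference: 28.24765 − 2.24100 = 26.00665rem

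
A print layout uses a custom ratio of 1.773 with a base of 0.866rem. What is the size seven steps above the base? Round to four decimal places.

0.866 × 1.773⁷ = 0.866 × 55.07584 ≈ 47.6957

47.6957rem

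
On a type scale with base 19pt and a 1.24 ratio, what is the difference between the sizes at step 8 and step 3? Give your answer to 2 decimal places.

Step 3: 19.0 × 1.24³ = 36.2259pt
Step 8: 19.0 × 1.24⁸ = 106.2006pt
Difference: 106.2006 − 36.2259 = 69.9747pt

69.97pt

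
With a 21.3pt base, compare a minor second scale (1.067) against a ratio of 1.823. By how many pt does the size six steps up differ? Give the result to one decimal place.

750.4pt

Minor second: 21.3 × 1.067⁶ = 31.432pt
At 1.823: 21.3 × 1.823⁶ = 781.807pt
Difference: 781.807 − 31.432 = 750.375pt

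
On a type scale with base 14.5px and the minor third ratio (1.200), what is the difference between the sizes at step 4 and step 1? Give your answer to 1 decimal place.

Step 1: 14.5 × 1.200 = 17.400px
Step 4: 14.5 × 1.200⁴ = 30.067px
Difference: 30.067 − 17.400 = 12.667px

12.7px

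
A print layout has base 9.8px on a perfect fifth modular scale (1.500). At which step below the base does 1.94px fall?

4

1.500ⁿ = 9.8 / 1.94 = 5.0515
n = ln(5.0515) / ln(1.500) = 1.6197 / 0.4055 ≈ 3.99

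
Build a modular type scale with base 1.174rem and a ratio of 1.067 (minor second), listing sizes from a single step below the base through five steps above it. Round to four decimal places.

1.1003rem, 1.1740rem, 1.2527rem, 1.3366rem, 1.4261rem, 1.5217rem, 1.6236rem

Step -1: 1.174 ÷ 1.067 = 1.1003
Step 0: 1.174rem
Step 1: 1.174 × 1.067 = 1.2527
Step 2: 1.174 × 1.067² = 1.3366
Step 3: 1.174 × 1.067³ = 1.4261
Step 4: 1.174 × 1.067⁴ = 1.5217
Step 5: 1.174 × 1.067⁵ = 1.6236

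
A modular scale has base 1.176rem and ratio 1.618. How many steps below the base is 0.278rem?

1.618ⁿ = 1.176 / 0.278 = 4.2302
n = ln(4.2302) / ln(1.618) = 1.4423 / 0.4812 ≈ 3.00

3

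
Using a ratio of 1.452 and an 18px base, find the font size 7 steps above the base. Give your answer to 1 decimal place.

Every step multiplies by the scale ratio.
18.0 × 1.452⁷ = 18.0 × 13.60712 ≈ 244.93

244.9px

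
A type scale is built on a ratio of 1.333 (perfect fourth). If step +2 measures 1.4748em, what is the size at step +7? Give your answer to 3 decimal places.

6.207em

1.4748 × 1.333⁵ = 1.4748 × 4.20873 ≈ 6.207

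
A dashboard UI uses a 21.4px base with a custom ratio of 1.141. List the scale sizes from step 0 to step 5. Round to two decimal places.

21.40px, 24.42px, 27.86px, 31.79px, 36.27px, 41.38px

Step 0: 21.4px
Step 1: 21.4 × 1.141 = 24.42
Step 2: 21.4 × 1.141² = 27.86
Step 3: 21.4 × 1.141³ = 31.79
Step 4: 21.4 × 1.141⁴ = 36.27
Step 5: 21.4 × 1.141⁵ = 41.38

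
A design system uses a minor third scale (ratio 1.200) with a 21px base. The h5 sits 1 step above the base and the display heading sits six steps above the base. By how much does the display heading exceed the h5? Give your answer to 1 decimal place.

Step 1: 21.0 × 1.200 = 25.200px
Step 6: 21.0 × 1.200⁶ = 62.706px
Difference: 62.706 − 25.200 = 37.506px

37.5px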